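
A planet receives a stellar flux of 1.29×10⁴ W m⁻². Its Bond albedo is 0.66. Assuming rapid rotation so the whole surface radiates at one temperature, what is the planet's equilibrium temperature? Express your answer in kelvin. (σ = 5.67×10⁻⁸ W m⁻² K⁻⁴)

T_eq ≈ 373 K

Energy balance: absorbed = emitted ⇒ πR²·S(1−A) = 4πR²·σT_eq⁴, so T_eq⁴ = S(1−A)/(4σ).
T_eq = [1.29×10⁴ × 0.34 / (4 × 5.67×10⁻⁸)]^(1/4) = (1.93×10¹⁰)^(1/4) = 373 K.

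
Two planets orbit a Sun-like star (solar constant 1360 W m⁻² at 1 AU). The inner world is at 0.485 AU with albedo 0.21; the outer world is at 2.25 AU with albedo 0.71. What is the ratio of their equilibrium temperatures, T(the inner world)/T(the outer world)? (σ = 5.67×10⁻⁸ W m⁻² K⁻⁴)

T_eq = [S₀(1−A)/(4σd²)]^(1/4), so T ∝ (1−A)^(1/4) / √d.
T₁ = [1360×0.79/(4×5.67×10⁻⁸×0.485²)]^(1/4) = 376.71 K.
T₂ = [1360×0.29/(4×5.67×10⁻⁸×2.25²)]^(1/4) = 136.14 K.

T₁/T₂ ≈ 2.767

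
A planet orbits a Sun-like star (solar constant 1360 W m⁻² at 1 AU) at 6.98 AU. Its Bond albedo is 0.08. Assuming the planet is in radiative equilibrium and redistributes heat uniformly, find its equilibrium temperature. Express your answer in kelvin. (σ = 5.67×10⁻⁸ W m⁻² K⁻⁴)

Flux at 6.98 AU: S = 1360/6.98² = 27.9 W m⁻².
Energy balance: absorbed = emitted ⇒ πR²·S(1−A) = 4πR²·σT_eq⁴, so T_eq⁴ = S(1−A)/(4σ).
T_eq = [27.9 × 0.92 / (4 × 5.67×10⁻⁸)]^(1/4) = (1.13×10⁸)^(1/4) = 103 K.

T_eq ≈ 103 K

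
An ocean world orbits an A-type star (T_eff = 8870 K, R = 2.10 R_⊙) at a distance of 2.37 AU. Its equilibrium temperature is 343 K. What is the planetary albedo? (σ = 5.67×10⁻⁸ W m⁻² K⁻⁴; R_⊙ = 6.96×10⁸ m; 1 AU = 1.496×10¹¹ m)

R_⋆ = 2.10 × 6.96×10⁸ = 1.46×10⁹ m.
d = 2.37 AU = 3.55×10¹¹ m.
L = 4πR_⋆²σT_⋆⁴ = 4π(1.46×10⁹)² × 5.67×10⁻⁸ × (8870)⁴ = 9.42×10²⁷ W.
S = L/(4πd²) = 5960 W m⁻².
From T_eq⁴ = S(1−A)/(4σ): 1−A = 4σT_eq⁴/S.
1−A = 4 × 5.67×10⁻⁸ × (343)⁴ / 5960 = 0.526.

A ≈ 0.47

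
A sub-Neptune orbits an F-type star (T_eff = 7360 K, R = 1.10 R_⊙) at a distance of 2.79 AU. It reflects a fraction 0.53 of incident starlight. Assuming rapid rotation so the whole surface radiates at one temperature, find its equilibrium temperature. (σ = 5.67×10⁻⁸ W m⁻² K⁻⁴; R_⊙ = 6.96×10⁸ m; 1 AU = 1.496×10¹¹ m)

T_eq ≈ 185 K

R_⋆ = 1.10 × 6.96×10⁸ = 7.66×10⁸ m.
d = 2.79 AU = 4.17×10¹¹ m.
L = 4πR_⋆²σT_⋆⁴ = 4π(7.66×10⁸)² × 5.67×10⁻⁸ × (7360)⁴ = 1.23×10²⁷ W.
S = L/(4πd²) = 560 W m⁻².
Energy balance: absorbed = emitted ⇒ πR²·S(1−A) = 4πR²·σT_eq⁴, so T_eq⁴ = S(1−A)/(4σ).
T_eq = [560 × 0.47 / (4 × 5.67×10⁻⁸)]^(1/4) = (1.16×10⁹)^(1/4) = 185 K.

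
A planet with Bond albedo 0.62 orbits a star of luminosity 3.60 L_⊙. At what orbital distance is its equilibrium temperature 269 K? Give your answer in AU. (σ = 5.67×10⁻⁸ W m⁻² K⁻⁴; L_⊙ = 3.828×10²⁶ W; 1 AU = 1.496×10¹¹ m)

d ≈ 1.25 AU

L = 3.60 × 3.828×10²⁶ = 1.38×10²⁷ W.
From T_eq⁴ = L(1−A)/(16πσd²): d = √[L(1−A)/(16πσT_eq⁴)].
d = √[1.38×10²⁷ × 0.38 / (16π × 5.67×10⁻⁸ × (269)⁴)] = 1.87×10¹¹ m = 1.25 AU.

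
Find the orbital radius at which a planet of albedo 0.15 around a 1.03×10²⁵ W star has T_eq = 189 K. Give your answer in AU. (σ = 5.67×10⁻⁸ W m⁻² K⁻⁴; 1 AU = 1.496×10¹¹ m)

From T_eq⁴ = L(1−A)/(16πσd²): d = √[L(1−A)/(16πσT_eq⁴)].
d = √[1.03×10²⁵ × 0.85 / (16π × 5.67×10⁻⁸ × (189)⁴)] = 4.91×10¹⁰ m = 0.328 AU.

d ≈ 0.328 AU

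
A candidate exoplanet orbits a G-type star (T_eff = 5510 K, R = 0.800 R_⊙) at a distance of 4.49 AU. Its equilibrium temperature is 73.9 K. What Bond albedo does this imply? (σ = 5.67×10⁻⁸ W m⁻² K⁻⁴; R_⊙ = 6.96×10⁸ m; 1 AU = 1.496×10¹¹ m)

R_⋆ = 0.800 × 6.96×10⁸ = 5.57×10⁸ m.
d = 4.49 AU = 6.72×10¹¹ m.
L = 4πR_⋆²σT_⋆⁴ = 4π(5.57×10⁸)² × 5.67×10⁻⁸ × (5510)⁴ = 2.04×10²⁶ W.
S = L/(4πd²) = 35.9 W m⁻².
From T_eq⁴ = S(1−A)/(4σ): 1−A = 4σT_eq⁴/S.
1−A = 4 × 5.67×10⁻⁸ × (73.9)⁴ / 35.9 = 0.188.

A ≈ 0.81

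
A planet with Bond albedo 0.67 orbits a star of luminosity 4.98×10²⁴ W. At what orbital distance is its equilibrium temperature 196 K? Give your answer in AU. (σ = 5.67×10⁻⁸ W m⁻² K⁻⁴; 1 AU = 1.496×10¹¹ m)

d ≈ 0.132 AU

From T_eq⁴ = L(1−A)/(16πσd²): d = √[L(1−A)/(16πσT_eq⁴)].
d = √[4.98×10²⁴ × 0.33 / (16π × 5.67×10⁻⁸ × (196)⁴)] = 1.98×10¹⁰ m = 0.132 AU.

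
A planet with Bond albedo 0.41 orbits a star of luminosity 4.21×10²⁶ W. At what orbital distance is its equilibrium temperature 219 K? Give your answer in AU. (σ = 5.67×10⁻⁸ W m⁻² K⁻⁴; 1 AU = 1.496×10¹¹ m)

From T_eq⁴ = L(1−A)/(16πσd²): d = √[L(1−A)/(16πσT_eq⁴)].
d = √[4.21×10²⁶ × 0.59 / (16π × 5.67×10⁻⁸ × (219)⁴)] = 1.95×10¹¹ m = 1.30 AU.

d ≈ 1.30 AU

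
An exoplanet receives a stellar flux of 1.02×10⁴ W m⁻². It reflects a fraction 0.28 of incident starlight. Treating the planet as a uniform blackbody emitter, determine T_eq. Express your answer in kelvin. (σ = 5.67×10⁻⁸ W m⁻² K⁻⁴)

Energy balance: absorbed = emitted ⇒ πR²·S(1−A) = 4πR²·σT_eq⁴, so T_eq⁴ = S(1−A)/(4σ).
T_eq = [1.02×10⁴ × 0.72 / (4 × 5.67×10⁻⁸)]^(1/4) = (3.24×10¹⁰)^(1/4) = 424 K.

T_eq ≈ 424 K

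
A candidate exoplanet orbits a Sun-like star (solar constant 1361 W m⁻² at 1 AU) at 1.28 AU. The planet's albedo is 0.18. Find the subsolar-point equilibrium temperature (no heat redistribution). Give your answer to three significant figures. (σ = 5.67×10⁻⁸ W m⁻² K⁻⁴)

Flux at 1.28 AU: S = 1361/1.28² = 831 W m⁻².
At the subsolar point the surface absorbs S(1−A) and emits σT⁴ per unit area — no factor of 4, since only the local patch is in balance.
T = [831 × 0.82 / 5.67×10⁻⁸]^(1/4) = (1.20×10¹⁰)^(1/4) = 331 K.

T_ss ≈ 331 K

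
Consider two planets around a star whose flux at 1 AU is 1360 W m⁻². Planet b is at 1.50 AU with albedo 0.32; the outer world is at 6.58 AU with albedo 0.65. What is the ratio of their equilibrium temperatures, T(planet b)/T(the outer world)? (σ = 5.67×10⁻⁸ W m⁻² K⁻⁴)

T₁/T₂ ≈ 2.473

T_eq = [S₀(1−A)/(4σd²)]^(1/4), so T ∝ (1−A)^(1/4) / √d.
T₁ = [1360×0.68/(4×5.67×10⁻⁸×1.50²)]^(1/4) = 206.33 K.
T₂ = [1360×0.35/(4×5.67×10⁻⁸×6.58²)]^(1/4) = 83.44 K.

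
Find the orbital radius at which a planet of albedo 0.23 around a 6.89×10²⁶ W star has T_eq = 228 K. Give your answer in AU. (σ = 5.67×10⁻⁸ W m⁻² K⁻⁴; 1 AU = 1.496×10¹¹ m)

From T_eq⁴ = L(1−A)/(16πσd²): d = √[L(1−A)/(16πσT_eq⁴)].
d = √[6.89×10²⁶ × 0.77 / (16π × 5.67×10⁻⁸ × (228)⁴)] = 2.62×10¹¹ m = 1.75 AU.

d ≈ 1.75 AU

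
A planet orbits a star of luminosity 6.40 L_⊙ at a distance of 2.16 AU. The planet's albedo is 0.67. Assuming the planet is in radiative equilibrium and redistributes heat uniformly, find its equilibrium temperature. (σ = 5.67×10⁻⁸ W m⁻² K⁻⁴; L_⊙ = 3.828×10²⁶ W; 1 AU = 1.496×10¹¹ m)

T_eq ≈ 228 K

d = 2.16 AU = 3.23×10¹¹ m.
L = 6.40 × 3.828×10²⁶ = 2.45×10²⁷ W.
Flux: S = L/(4πd²) = 2.45×10²⁷/(4π×(3.23×10¹¹)²) = 1870 W m⁻².
Energy balance: absorbed = emitted ⇒ πR²·S(1−A) = 4πR²·σT_eq⁴, so T_eq⁴ = S(1−A)/(4σ).
T_eq = [1870 × 0.33 / (4 × 5.67×10⁻⁸)]^(1/4) = (2.72×10⁹)^(1/4) = 228 K.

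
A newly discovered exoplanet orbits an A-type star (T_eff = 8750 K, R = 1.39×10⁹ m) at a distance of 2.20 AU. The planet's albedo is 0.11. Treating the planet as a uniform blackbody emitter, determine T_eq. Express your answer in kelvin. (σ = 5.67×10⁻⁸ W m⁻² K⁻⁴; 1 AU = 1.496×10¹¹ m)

T_eq ≈ 391 K

d = 2.20 AU = 3.29×10¹¹ m.
L = 4πR_⋆²σT_⋆⁴ = 4π(1.39×10⁹)² × 5.67×10⁻⁸ × (8750)⁴ = 8.07×10²⁷ W.
S = L/(4πd²) = 5930 W m⁻².
Energy balance: absorbed = emitted ⇒ πR²·S(1−A) = 4πR²·σT_eq⁴, so T_eq⁴ = S(1−A)/(4σ).
T_eq = [5930 × 0.89 / (4 × 5.67×10⁻⁸)]^(1/4) = (2.33×10¹⁰)^(1/4) = 391 K.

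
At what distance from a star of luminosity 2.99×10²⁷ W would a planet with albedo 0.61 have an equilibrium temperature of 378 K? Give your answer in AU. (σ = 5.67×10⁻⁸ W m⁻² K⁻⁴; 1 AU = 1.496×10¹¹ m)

From T_eq⁴ = L(1−A)/(16πσd²): d = √[L(1−A)/(16πσT_eq⁴)].
d = √[2.99×10²⁷ × 0.39 / (16π × 5.67×10⁻⁸ × (378)⁴)] = 1.42×10¹¹ m = 0.946 AU.

d ≈ 0.946 AU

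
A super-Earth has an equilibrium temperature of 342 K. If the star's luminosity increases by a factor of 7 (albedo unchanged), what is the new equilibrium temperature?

T_eq ≈ 556 K

T_eq ∝ L^(1/4) · d^(−1/2).
T′ = 342 × 7^(1/4) = 556 K.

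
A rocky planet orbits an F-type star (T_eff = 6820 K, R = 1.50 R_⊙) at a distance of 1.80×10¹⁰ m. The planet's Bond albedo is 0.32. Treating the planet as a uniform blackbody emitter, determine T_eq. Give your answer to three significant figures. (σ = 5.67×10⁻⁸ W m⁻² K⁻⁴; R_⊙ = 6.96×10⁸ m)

T_eq ≈ 1050 K

R_⋆ = 1.50 × 6.96×10⁸ = 1.04×10⁹ m.
L = 4πR_⋆²σT_⋆⁴ = 4π(1.04×10⁹)² × 5.67×10⁻⁸ × (6820)⁴ = 1.68×10²⁷ W.
S = L/(4πd²) = 4.13×10⁵ W m⁻².
Energy balance: absorbed = emitted ⇒ πR²·S(1−A) = 4πR²·σT_eq⁴, so T_eq⁴ = S(1−A)/(4σ).
T_eq = [4.13×10⁵ × 0.68 / (4 × 5.67×10⁻⁸)]^(1/4) = (1.24×10¹²)^(1/4) = 1050 K.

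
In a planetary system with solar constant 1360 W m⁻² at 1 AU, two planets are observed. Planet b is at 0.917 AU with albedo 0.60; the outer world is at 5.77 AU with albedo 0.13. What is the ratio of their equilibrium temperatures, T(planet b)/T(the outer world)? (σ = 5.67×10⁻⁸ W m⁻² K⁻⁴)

T_eq = [S₀(1−A)/(4σd²)]^(1/4), so T ∝ (1−A)^(1/4) / √d.
T₁ = [1360×0.40/(4×5.67×10⁻⁸×0.917²)]^(1/4) = 231.10 K.
T₂ = [1360×0.87/(4×5.67×10⁻⁸×5.77²)]^(1/4) = 111.88 K.

T₁/T₂ ≈ 2.066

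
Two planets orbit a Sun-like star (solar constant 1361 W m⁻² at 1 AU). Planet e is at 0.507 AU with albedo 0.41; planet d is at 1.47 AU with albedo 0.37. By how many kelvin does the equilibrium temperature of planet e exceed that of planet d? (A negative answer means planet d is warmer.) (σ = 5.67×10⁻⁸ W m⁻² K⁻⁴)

T_eq = [S₀(1−A)/(4σd²)]^(1/4), so T ∝ (1−A)^(1/4) / √d.
T₁ = [1361×0.59/(4×5.67×10⁻⁸×0.507²)]^(1/4) = 342.58 K.
T₂ = [1361×0.63/(4×5.67×10⁻⁸×1.47²)]^(1/4) = 204.52 K.

ΔT ≈ 138.1 K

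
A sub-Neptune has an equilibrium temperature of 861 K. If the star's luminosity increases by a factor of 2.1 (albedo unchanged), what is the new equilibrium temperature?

T_eq ∝ L^(1/4) · d^(−1/2).
T′ = 861 × 2.1^(1/4) = 1040 K.

T_eq ≈ 1040 K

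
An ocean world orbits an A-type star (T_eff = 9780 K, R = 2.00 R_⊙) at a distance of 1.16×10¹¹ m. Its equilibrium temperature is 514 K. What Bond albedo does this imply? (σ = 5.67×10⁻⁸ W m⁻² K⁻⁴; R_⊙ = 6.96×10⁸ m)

A ≈ 0.79

R_⋆ = 2.00 × 6.96×10⁸ = 1.39×10⁹ m.
L = 4πR_⋆²σT_⋆⁴ = 4π(1.39×10⁹)² × 5.67×10⁻⁸ × (9780)⁴ = 1.26×10²⁸ W.
S = L/(4πd²) = 7.47×10⁴ W m⁻².
From T_eq⁴ = S(1−A)/(4σ): 1−A = 4σT_eq⁴/S.
1−A = 4 × 5.67×10⁻⁸ × (514)⁴ / 7.47×10⁴ = 0.212.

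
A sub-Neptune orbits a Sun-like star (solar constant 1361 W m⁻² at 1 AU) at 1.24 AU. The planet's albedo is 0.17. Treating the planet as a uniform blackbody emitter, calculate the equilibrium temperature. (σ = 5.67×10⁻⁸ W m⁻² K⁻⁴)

Flux at 1.24 AU: S = 1361/1.24² = 885 W m⁻².
Energy balance: absorbed = emitted ⇒ πR²·S(1−A) = 4πR²·σT_eq⁴, so T_eq⁴ = S(1−A)/(4σ).
T_eq = [885 × 0.83 / (4 × 5.67×10⁻⁸)]^(1/4) = (3.24×10⁹)^(1/4) = 239 K.

T_eq ≈ 239 K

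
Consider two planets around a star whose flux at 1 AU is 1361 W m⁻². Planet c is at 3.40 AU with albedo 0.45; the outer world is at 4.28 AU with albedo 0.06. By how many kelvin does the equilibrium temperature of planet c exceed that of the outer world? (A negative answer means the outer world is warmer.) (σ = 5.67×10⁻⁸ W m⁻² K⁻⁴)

T_eq = [S₀(1−A)/(4σd²)]^(1/4), so T ∝ (1−A)^(1/4) / √d.
T₁ = [1361×0.55/(4×5.67×10⁻⁸×3.40²)]^(1/4) = 129.99 K.
T₂ = [1361×0.94/(4×5.67×10⁻⁸×4.28²)]^(1/4) = 132.47 K.

ΔT ≈ -2.5 K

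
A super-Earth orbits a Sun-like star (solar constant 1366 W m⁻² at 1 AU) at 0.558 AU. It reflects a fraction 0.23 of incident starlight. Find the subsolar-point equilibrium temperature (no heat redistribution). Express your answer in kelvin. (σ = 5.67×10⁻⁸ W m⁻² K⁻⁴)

T_ss ≈ 494 K

Flux at 0.558 AU: S = 1366/0.558² = 4390 W m⁻².
At the subsolar point the surface absorbs S(1−A) and emits σT⁴ per unit area — no factor of 4, since only the local patch is in balance.
T = [4390 × 0.77 / 5.67×10⁻⁸]^(1/4) = (5.96×10¹⁰)^(1/4) = 494 K.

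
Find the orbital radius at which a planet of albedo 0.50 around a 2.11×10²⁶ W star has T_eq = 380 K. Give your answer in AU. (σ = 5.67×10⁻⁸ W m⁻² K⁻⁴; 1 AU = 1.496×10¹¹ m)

d ≈ 0.282 AU

From T_eq⁴ = L(1−A)/(16πσd²): d = √[L(1−A)/(16πσT_eq⁴)].
d = √[2.11×10²⁶ × 0.50 / (16π × 5.67×10⁻⁸ × (380)⁴)] = 4.21×10¹⁰ m = 0.282 AU.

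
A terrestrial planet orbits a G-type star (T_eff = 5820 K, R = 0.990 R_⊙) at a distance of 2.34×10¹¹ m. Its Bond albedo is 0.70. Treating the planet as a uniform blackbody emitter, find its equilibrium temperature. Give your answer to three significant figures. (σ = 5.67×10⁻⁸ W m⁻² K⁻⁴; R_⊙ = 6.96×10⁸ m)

R_⋆ = 0.990 × 6.96×10⁸ = 6.89×10⁸ m.
L = 4πR_⋆²σT_⋆⁴ = 4π(6.89×10⁸)² × 5.67×10⁻⁸ × (5820)⁴ = 3.88×10²⁶ W.
S = L/(4πd²) = 564 W m⁻².
Energy balance: absorbed = emitted ⇒ πR²·S(1−A) = 4πR²·σT_eq⁴, so T_eq⁴ = S(1−A)/(4σ).
T_eq = [564 × 0.30 / (4 × 5.67×10⁻⁸)]^(1/4) = (7.46×10⁸)^(1/4) = 165 K.

T_eq ≈ 165 K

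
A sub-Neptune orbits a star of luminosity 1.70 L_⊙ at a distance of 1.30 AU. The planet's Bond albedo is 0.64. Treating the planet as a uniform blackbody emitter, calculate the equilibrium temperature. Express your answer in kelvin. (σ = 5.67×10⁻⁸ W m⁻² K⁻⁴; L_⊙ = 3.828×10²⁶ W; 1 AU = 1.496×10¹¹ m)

d = 1.30 AU = 1.94×10¹¹ m.
L = 1.70 × 3.828×10²⁶ = 6.51×10²⁶ W.
Flux: S = L/(4πd²) = 6.51×10²⁶/(4π×(1.94×10¹¹)²) = 1370 W m⁻².
Energy balance: absorbed = emitted ⇒ πR²·S(1−A) = 4πR²·σT_eq⁴, so T_eq⁴ = S(1−A)/(4σ).
T_eq = [1370 × 0.36 / (4 × 5.67×10⁻⁸)]^(1/4) = (2.17×10⁹)^(1/4) = 216 K.

T_eq ≈ 216 K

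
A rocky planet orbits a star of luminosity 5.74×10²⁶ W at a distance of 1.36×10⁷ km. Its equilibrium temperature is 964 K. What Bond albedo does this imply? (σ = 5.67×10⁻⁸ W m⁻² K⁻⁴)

A ≈ 0.21

d = 1.36×10⁷ km = 1.36×10¹⁰ m.
Flux: S = L/(4πd²) = 5.74×10²⁶/(4π×(1.36×10¹⁰)²) = 2.47×10⁵ W m⁻².
From T_eq⁴ = S(1−A)/(4σ): 1−A = 4σT_eq⁴/S.
1−A = 4 × 5.67×10⁻⁸ × (964)⁴ / 2.47×10⁵ = 0.793.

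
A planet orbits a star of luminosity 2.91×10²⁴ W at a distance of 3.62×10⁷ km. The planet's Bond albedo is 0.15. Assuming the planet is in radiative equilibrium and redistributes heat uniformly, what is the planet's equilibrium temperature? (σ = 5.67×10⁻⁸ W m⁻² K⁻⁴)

T_eq ≈ 160 K

d = 3.62×10⁷ km = 3.62×10¹⁰ m.
Flux: S = L/(4πd²) = 2.91×10²⁴/(4π×(3.62×10¹⁰)²) = 177 W m⁻².
Energy balance: absorbed = emitted ⇒ πR²·S(1−A) = 4πR²·σT_eq⁴, so T_eq⁴ = S(1−A)/(4σ).
T_eq = [177 × 0.85 / (4 × 5.67×10⁻⁸)]^(1/4) = (6.62×10⁸)^(1/4) = 160 K.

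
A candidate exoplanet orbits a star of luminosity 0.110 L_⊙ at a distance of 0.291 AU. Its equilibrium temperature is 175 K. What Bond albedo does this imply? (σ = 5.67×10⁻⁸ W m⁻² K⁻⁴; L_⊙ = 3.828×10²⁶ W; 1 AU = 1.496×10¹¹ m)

d = 0.291 AU = 4.35×10¹⁰ m.
L = 0.110 × 3.828×10²⁶ = 4.21×10²⁵ W.
Flux: S = L/(4πd²) = 4.21×10²⁵/(4π×(4.35×10¹⁰)²) = 1770 W m⁻².
From T_eq⁴ = S(1−A)/(4σ): 1−A = 4σT_eq⁴/S.
1−A = 4 × 5.67×10⁻⁸ × (175)⁴ / 1770 = 0.120.

A ≈ 0.88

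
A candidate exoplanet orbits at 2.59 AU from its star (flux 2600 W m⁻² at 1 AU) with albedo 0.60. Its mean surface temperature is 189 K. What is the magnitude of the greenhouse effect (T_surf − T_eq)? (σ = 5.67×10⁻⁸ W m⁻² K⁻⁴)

ΔT ≈ 27.3 K

S = 2600/2.59² = 387.6 W m⁻².
T_eq = [S(1−A)/(4σ)]^(1/4) = [387.6×0.40/(4×5.67×10⁻⁸)]^(1/4) = 161.7 K.
ΔT = T_surf − T_eq = 189 − 161.7.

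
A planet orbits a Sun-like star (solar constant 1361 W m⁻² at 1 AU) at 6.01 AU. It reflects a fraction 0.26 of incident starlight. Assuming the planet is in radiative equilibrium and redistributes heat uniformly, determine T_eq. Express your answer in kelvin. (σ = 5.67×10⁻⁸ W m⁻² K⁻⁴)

T_eq ≈ 105 K

Flux at 6.01 AU: S = 1361/6.01² = 37.7 W m⁻².
Energy balance: absorbed = emitted ⇒ πR²·S(1−A) = 4πR²·σT_eq⁴, so T_eq⁴ = S(1−A)/(4σ).
T_eq = [37.7 × 0.74 / (4 × 5.67×10⁻⁸)]^(1/4) = (1.23×10⁸)^(1/4) = 105 K.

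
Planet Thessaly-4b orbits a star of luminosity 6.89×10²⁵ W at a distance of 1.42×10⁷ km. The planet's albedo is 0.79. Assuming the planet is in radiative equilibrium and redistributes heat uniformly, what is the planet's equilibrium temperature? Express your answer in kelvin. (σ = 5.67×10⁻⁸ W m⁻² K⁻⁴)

T_eq ≈ 398 K

d = 1.42×10⁷ km = 1.42×10¹⁰ m.
Flux: S = L/(4πd²) = 6.89×10²⁵/(4π×(1.42×10¹⁰)²) = 2.72×10⁴ W m⁻².
Energy balance: absorbed = emitted ⇒ πR²·S(1−A) = 4πR²·σT_eq⁴, so T_eq⁴ = S(1−A)/(4σ).
T_eq = [2.72×10⁴ × 0.21 / (4 × 5.67×10⁻⁸)]^(1/4) = (2.52×10¹⁰)^(1/4) = 398 K.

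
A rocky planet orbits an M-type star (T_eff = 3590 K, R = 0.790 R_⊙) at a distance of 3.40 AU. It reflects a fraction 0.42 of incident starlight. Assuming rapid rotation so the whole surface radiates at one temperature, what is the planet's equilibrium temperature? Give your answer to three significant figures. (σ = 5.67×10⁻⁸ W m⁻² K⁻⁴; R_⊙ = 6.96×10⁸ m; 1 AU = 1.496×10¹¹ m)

T_eq ≈ 72.8 K

R_⋆ = 0.790 × 6.96×10⁸ = 5.50×10⁸ m.
d = 3.40 AU = 5.09×10¹¹ m.
L = 4πR_⋆²σT_⋆⁴ = 4π(5.50×10⁸)² × 5.67×10⁻⁸ × (3590)⁴ = 3.58×10²⁵ W.
S = L/(4πd²) = 11.0 W m⁻².
Energy balance: absorbed = emitted ⇒ πR²·S(1−A) = 4πR²·σT_eq⁴, so T_eq⁴ = S(1−A)/(4σ).
T_eq = [11.0 × 0.58 / (4 × 5.67×10⁻⁸)]^(1/4) = (2.81×10⁷)^(1/4) = 72.8 K.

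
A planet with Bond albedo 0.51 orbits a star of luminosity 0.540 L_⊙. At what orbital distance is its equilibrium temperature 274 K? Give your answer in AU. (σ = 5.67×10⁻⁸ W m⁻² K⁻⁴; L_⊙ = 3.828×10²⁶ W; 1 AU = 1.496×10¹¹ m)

L = 0.540 × 3.828×10²⁶ = 2.07×10²⁶ W.
From T_eq⁴ = L(1−A)/(16πσd²): d = √[L(1−A)/(16πσT_eq⁴)].
d = √[2.07×10²⁶ × 0.49 / (16π × 5.67×10⁻⁸ × (274)⁴)] = 7.94×10¹⁰ m = 0.531 AU.

d ≈ 0.531 AU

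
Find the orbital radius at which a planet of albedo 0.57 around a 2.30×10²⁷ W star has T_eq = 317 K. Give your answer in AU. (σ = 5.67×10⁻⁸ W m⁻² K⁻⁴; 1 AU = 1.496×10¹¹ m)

From T_eq⁴ = L(1−A)/(16πσd²): d = √[L(1−A)/(16πσT_eq⁴)].
d = √[2.30×10²⁷ × 0.43 / (16π × 5.67×10⁻⁸ × (317)⁴)] = 1.85×10¹¹ m = 1.24 AU.

d ≈ 1.24 AU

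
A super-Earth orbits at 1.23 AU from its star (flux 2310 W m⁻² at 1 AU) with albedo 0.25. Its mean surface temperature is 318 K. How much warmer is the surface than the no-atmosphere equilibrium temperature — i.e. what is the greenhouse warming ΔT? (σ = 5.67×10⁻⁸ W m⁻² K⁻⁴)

ΔT ≈ 51.4 K

S = 2310/1.23² = 1527 W m⁻².
T_eq = [S(1−A)/(4σ)]^(1/4) = [1527×0.75/(4×5.67×10⁻⁸)]^(1/4) = 266.6 K.
ΔT = T_surf − T_eq = 318 − 266.6.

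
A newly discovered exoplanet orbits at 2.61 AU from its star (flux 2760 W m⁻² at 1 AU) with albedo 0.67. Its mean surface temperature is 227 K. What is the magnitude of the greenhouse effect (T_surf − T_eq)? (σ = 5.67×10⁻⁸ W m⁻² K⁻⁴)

ΔT ≈ 71.2 K

S = 2760/2.61² = 405.2 W m⁻².
T_eq = [S(1−A)/(4σ)]^(1/4) = [405.2×0.33/(4×5.67×10⁻⁸)]^(1/4) = 155.8 K.
ΔT = T_surf − T_eq = 227 − 155.8.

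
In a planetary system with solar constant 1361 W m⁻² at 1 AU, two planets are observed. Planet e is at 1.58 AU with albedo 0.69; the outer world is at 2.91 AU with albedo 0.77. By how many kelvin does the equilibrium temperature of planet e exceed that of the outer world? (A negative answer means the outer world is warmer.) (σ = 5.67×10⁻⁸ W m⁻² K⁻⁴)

T_eq = [S₀(1−A)/(4σd²)]^(1/4), so T ∝ (1−A)^(1/4) / √d.
T₁ = [1361×0.31/(4×5.67×10⁻⁸×1.58²)]^(1/4) = 165.22 K.
T₂ = [1361×0.23/(4×5.67×10⁻⁸×2.91²)]^(1/4) = 112.99 K.

ΔT ≈ 52.2 K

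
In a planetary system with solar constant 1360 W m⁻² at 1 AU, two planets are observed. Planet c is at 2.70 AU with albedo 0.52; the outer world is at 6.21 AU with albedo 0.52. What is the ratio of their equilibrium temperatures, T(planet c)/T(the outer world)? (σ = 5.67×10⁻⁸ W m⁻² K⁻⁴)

T₁/T₂ ≈ 1.517

T_eq = [S₀(1−A)/(4σd²)]^(1/4), so T ∝ (1−A)^(1/4) / √d.
T₁ = [1360×0.48/(4×5.67×10⁻⁸×2.70²)]^(1/4) = 140.96 K.
T₂ = [1360×0.48/(4×5.67×10⁻⁸×6.21²)]^(1/4) = 92.95 K.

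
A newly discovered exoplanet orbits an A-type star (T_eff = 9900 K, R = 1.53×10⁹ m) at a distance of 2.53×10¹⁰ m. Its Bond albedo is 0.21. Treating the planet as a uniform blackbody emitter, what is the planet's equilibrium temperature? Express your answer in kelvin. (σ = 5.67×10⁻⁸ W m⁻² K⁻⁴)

L = 4πR_⋆²σT_⋆⁴ = 4π(1.53×10⁹)² × 5.67×10⁻⁸ × (9900)⁴ = 1.60×10²⁸ W.
S = L/(4πd²) = 1.99×10⁶ W m⁻².
Energy balance: absorbed = emitted ⇒ πR²·S(1−A) = 4πR²·σT_eq⁴, so T_eq⁴ = S(1−A)/(4σ).
T_eq = [1.99×10⁶ × 0.79 / (4 × 5.67×10⁻⁸)]^(1/4) = (6.94×10¹²)^(1/4) = 1620 K.

T_eq ≈ 1620 K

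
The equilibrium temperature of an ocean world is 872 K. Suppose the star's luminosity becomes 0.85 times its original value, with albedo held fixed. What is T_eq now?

T_eq ≈ 837 K

T_eq ∝ L^(1/4) · d^(−1/2).
T′ = 872 × 0.85^(1/4) = 837 K.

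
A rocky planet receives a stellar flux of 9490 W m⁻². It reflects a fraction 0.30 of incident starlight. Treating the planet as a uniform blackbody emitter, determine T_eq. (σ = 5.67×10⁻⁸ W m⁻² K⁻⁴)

T_eq ≈ 414 K

Energy balance: absorbed = emitted ⇒ πR²·S(1−A) = 4πR²·σT_eq⁴, so T_eq⁴ = S(1−A)/(4σ).
T_eq = [9490 × 0.70 / (4 × 5.67×10⁻⁸)]^(1/4) = (2.93×10¹⁰)^(1/4) = 414 K.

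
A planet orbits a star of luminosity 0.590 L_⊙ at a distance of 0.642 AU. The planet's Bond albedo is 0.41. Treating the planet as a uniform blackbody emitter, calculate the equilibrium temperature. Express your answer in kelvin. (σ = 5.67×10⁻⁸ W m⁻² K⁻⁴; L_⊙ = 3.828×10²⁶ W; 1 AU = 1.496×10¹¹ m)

d = 0.642 AU = 9.60×10¹⁰ m.
L = 0.590 × 3.828×10²⁶ = 2.26×10²⁶ W.
Flux: S = L/(4πd²) = 2.26×10²⁶/(4π×(9.60×10¹⁰)²) = 1950 W m⁻².
Energy balance: absorbed = emitted ⇒ πR²·S(1−A) = 4πR²·σT_eq⁴, so T_eq⁴ = S(1−A)/(4σ).
T_eq = [1950 × 0.59 / (4 × 5.67×10⁻⁸)]^(1/4) = (5.07×10⁹)^(1/4) = 267 K.

T_eq ≈ 267 K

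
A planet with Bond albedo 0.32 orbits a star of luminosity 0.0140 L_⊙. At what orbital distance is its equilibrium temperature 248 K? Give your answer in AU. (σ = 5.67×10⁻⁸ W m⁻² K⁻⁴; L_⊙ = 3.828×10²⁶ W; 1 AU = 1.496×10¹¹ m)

d ≈ 0.123 AU

L = 0.0140 × 3.828×10²⁶ = 5.36×10²⁴ W.
From T_eq⁴ = L(1−A)/(16πσd²): d = √[L(1−A)/(16πσT_eq⁴)].
d = √[5.36×10²⁴ × 0.68 / (16π × 5.67×10⁻⁸ × (248)⁴)] = 1.84×10¹⁰ m = 0.123 AU.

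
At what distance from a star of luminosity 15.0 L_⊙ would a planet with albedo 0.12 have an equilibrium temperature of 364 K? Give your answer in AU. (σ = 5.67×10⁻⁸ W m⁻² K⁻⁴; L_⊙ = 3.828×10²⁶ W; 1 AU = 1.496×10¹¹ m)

L = 15.0 × 3.828×10²⁶ = 5.74×10²⁷ W.
From T_eq⁴ = L(1−A)/(16πσd²): d = √[L(1−A)/(16πσT_eq⁴)].
d = √[5.74×10²⁷ × 0.88 / (16π × 5.67×10⁻⁸ × (364)⁴)] = 3.18×10¹¹ m = 2.12 AU.

d ≈ 2.12 AU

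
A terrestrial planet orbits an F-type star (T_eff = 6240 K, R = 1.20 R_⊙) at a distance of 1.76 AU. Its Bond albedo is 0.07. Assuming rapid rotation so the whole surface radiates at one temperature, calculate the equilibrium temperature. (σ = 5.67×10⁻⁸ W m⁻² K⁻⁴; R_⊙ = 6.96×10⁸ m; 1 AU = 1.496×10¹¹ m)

T_eq ≈ 244 K

R_⋆ = 1.20 × 6.96×10⁸ = 8.35×10⁸ m.
d = 1.76 AU = 2.63×10¹¹ m.
L = 4πR_⋆²σT_⋆⁴ = 4π(8.35×10⁸)² × 5.67×10⁻⁸ × (6240)⁴ = 7.54×10²⁶ W.
S = L/(4πd²) = 865 W m⁻².
Energy balance: absorbed = emitted ⇒ πR²·S(1−A) = 4πR²·σT_eq⁴, so T_eq⁴ = S(1−A)/(4σ).
T_eq = [865 × 0.93 / (4 × 5.67×10⁻⁸)]^(1/4) = (3.55×10⁹)^(1/4) = 244 K.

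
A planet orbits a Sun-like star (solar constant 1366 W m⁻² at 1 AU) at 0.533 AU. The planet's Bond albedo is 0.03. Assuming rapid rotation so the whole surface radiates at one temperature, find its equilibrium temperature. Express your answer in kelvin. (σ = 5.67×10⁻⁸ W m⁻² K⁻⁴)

Flux at 0.533 AU: S = 1366/0.533² = 4810 W m⁻².
Energy balance: absorbed = emitted ⇒ πR²·S(1−A) = 4πR²·σT_eq⁴, so T_eq⁴ = S(1−A)/(4σ).
T_eq = [4810 × 0.97 / (4 × 5.67×10⁻⁸)]^(1/4) = (2.06×10¹⁰)^(1/4) = 379 K.

T_eq ≈ 379 K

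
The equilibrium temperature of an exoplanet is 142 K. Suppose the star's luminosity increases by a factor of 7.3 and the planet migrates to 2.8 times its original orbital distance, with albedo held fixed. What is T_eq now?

T_eq ≈ 139 K

T_eq ∝ L^(1/4) · d^(−1/2).
T′ = 142 × 7.3^(1/4) / 2.8^(1/2) = 139 K.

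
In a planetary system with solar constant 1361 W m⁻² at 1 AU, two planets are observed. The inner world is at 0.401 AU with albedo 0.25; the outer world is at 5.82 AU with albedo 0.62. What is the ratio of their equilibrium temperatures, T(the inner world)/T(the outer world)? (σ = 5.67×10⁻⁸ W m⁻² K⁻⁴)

T_eq = [S₀(1−A)/(4σd²)]^(1/4), so T ∝ (1−A)^(1/4) / √d.
T₁ = [1361×0.75/(4×5.67×10⁻⁸×0.401²)]^(1/4) = 409.02 K.
T₂ = [1361×0.38/(4×5.67×10⁻⁸×5.82²)]^(1/4) = 90.58 K.

T₁/T₂ ≈ 4.516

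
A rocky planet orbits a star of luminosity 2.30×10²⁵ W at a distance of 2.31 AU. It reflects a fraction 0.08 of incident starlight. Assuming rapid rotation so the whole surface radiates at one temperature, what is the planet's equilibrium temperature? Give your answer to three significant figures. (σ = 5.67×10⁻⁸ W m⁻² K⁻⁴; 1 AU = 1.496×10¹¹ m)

T_eq ≈ 88.8 K

d = 2.31 AU = 3.46×10¹¹ m.
Flux: S = L/(4πd²) = 2.30×10²⁵/(4π×(3.46×10¹¹)²) = 15.3 W m⁻².
Energy balance: absorbed = emitted ⇒ πR²·S(1−A) = 4πR²·σT_eq⁴, so T_eq⁴ = S(1−A)/(4σ).
T_eq = [15.3 × 0.92 / (4 × 5.67×10⁻⁸)]^(1/4) = (6.22×10⁷)^(1/4) = 88.8 K.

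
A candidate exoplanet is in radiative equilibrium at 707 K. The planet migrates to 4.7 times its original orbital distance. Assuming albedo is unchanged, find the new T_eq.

T_eq ≈ 326 K

T_eq ∝ L^(1/4) · d^(−1/2).
T′ = 707 / 4.7^(1/2) = 326 K.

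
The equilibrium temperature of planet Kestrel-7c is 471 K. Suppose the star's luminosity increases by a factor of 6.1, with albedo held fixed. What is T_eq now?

T_eq ∝ L^(1/4) · d^(−1/2).
T′ = 471 × 6.1^(1/4) = 740 K.

T_eq ≈ 740 K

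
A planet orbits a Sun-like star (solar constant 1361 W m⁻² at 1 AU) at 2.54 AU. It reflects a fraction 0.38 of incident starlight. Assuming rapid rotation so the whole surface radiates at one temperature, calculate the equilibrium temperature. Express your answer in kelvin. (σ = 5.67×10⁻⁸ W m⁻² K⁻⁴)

T_eq ≈ 155 K

Flux at 2.54 AU: S = 1361/2.54² = 211 W m⁻².
Energy balance: absorbed = emitted ⇒ πR²·S(1−A) = 4πR²·σT_eq⁴, so T_eq⁴ = S(1−A)/(4σ).
T_eq = [211 × 0.62 / (4 × 5.67×10⁻⁸)]^(1/4) = (5.77×10⁸)^(1/4) = 155 K.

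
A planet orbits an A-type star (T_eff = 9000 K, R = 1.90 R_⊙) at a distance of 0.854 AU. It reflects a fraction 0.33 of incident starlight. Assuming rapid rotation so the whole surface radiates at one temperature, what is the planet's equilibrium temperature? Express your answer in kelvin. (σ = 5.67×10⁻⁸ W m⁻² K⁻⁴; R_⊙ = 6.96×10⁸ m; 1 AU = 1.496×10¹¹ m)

R_⋆ = 1.90 × 6.96×10⁸ = 1.32×10⁹ m.
d = 0.854 AU = 1.28×10¹¹ m.
L = 4πR_⋆²σT_⋆⁴ = 4π(1.32×10⁹)² × 5.67×10⁻⁸ × (9000)⁴ = 8.18×10²⁷ W.
S = L/(4πd²) = 3.99×10⁴ W m⁻².
Energy balance: absorbed = emitted ⇒ πR²·S(1−A) = 4πR²·σT_eq⁴, so T_eq⁴ = S(1−A)/(4σ).
T_eq = [3.99×10⁴ × 0.67 / (4 × 5.67×10⁻⁸)]^(1/4) = (1.18×10¹¹)^(1/4) = 586 K.

T_eq ≈ 586 K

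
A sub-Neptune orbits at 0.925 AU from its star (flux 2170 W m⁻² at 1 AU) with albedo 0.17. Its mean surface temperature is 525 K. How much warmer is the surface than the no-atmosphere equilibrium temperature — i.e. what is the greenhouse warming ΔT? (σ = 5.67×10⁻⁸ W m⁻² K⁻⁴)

ΔT ≈ 214.6 K

S = 2170/0.925² = 2536 W m⁻².
T_eq = [S(1−A)/(4σ)]^(1/4) = [2536×0.83/(4×5.67×10⁻⁸)]^(1/4) = 310.4 K.
ΔT = T_surf − T_eq = 525 − 310.4.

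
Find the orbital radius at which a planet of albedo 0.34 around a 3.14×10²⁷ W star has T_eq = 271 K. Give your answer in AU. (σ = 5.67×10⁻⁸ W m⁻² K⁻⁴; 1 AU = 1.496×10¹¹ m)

From T_eq⁴ = L(1−A)/(16πσd²): d = √[L(1−A)/(16πσT_eq⁴)].
d = √[3.14×10²⁷ × 0.66 / (16π × 5.67×10⁻⁸ × (271)⁴)] = 3.67×10¹¹ m = 2.45 AU.

d ≈ 2.45 AU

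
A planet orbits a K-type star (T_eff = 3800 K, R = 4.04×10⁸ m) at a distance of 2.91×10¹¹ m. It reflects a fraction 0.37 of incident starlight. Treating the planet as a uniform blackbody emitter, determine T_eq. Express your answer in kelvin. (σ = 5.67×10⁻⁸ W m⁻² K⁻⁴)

T_eq ≈ 89.2 K

L = 4πR_⋆²σT_⋆⁴ = 4π(4.04×10⁸)² × 5.67×10⁻⁸ × (3800)⁴ = 2.42×10²⁵ W.
S = L/(4πd²) = 22.8 W m⁻².
Energy balance: absorbed = emitted ⇒ πR²·S(1−A) = 4πR²·σT_eq⁴, so T_eq⁴ = S(1−A)/(4σ).
T_eq = [22.8 × 0.63 / (4 × 5.67×10⁻⁸)]^(1/4) = (6.33×10⁷)^(1/4) = 89.2 K.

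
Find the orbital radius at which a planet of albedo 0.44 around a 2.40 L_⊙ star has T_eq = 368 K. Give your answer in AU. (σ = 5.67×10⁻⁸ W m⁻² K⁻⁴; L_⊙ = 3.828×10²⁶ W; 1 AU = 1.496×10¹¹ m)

L = 2.40 × 3.828×10²⁶ = 9.19×10²⁶ W.
From T_eq⁴ = L(1−A)/(16πσd²): d = √[L(1−A)/(16πσT_eq⁴)].
d = √[9.19×10²⁶ × 0.56 / (16π × 5.67×10⁻⁸ × (368)⁴)] = 9.92×10¹⁰ m = 0.663 AU.

d ≈ 0.663 AU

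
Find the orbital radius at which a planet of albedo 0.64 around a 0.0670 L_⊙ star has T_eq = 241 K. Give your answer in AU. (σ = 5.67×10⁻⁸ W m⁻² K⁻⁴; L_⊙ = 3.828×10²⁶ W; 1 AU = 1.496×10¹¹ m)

L = 0.0670 × 3.828×10²⁶ = 2.56×10²⁵ W.
From T_eq⁴ = L(1−A)/(16πσd²): d = √[L(1−A)/(16πσT_eq⁴)].
d = √[2.56×10²⁵ × 0.36 / (16π × 5.67×10⁻⁸ × (241)⁴)] = 3.10×10¹⁰ m = 0.207 AU.

d ≈ 0.207 AU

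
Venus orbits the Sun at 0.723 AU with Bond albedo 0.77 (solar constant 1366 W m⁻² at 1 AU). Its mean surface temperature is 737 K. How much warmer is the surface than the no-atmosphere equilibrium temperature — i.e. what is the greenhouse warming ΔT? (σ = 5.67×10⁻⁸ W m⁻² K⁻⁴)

ΔT ≈ 510.1 K

S = 1366/0.723² = 2613 W m⁻².
T_eq = [S(1−A)/(4σ)]^(1/4) = [2613×0.23/(4×5.67×10⁻⁸)]^(1/4) = 226.9 K.
ΔT = T_surf − T_eq = 737 − 226.9.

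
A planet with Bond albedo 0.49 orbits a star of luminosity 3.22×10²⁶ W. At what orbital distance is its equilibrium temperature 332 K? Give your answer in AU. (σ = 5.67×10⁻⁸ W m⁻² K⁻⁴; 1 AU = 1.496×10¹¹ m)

From T_eq⁴ = L(1−A)/(16πσd²): d = √[L(1−A)/(16πσT_eq⁴)].
d = √[3.22×10²⁶ × 0.51 / (16π × 5.67×10⁻⁸ × (332)⁴)] = 6.89×10¹⁰ m = 0.460 AU.

d ≈ 0.460 AU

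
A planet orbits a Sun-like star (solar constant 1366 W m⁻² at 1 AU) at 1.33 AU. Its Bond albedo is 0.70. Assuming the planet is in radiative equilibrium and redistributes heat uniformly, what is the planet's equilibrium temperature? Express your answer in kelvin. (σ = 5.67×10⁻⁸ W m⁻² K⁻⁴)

Flux at 1.33 AU: S = 1366/1.33² = 772 W m⁻².
Energy balance: absorbed = emitted ⇒ πR²·S(1−A) = 4πR²·σT_eq⁴, so T_eq⁴ = S(1−A)/(4σ).
T_eq = [772 × 0.30 / (4 × 5.67×10⁻⁸)]^(1/4) = (1.02×10⁹)^(1/4) = 179 K.

T_eq ≈ 179 K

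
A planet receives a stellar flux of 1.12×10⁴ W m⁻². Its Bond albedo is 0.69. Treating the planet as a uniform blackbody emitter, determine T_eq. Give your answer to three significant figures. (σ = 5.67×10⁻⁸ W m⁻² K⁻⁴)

Energy balance: absorbed = emitted ⇒ πR²·S(1−A) = 4πR²·σT_eq⁴, so T_eq⁴ = S(1−A)/(4σ).
T_eq = [1.12×10⁴ × 0.31 / (4 × 5.67×10⁻⁸)]^(1/4) = (1.53×10¹⁰)^(1/4) = 352 K.

T_eq ≈ 352 K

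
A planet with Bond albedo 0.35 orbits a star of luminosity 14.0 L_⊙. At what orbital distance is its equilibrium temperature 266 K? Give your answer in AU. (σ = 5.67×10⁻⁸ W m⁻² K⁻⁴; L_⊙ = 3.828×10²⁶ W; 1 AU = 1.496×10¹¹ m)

d ≈ 3.30 AU

L = 14.0 × 3.828×10²⁶ = 5.36×10²⁷ W.
From T_eq⁴ = L(1−A)/(16πσd²): d = √[L(1−A)/(16πσT_eq⁴)].
d = √[5.36×10²⁷ × 0.65 / (16π × 5.67×10⁻⁸ × (266)⁴)] = 4.94×10¹¹ m = 3.30 AU.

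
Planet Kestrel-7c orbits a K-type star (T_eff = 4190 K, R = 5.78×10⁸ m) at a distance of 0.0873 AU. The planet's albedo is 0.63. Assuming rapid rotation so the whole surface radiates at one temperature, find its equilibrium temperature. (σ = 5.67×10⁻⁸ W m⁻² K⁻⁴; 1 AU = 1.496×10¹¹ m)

d = 0.0873 AU = 1.31×10¹⁰ m.
L = 4πR_⋆²σT_⋆⁴ = 4π(5.78×10⁸)² × 5.67×10⁻⁸ × (4190)⁴ = 7.34×10²⁵ W.
S = L/(4πd²) = 3.42×10⁴ W m⁻².
Energy balance: absorbed = emitted ⇒ πR²·S(1−A) = 4πR²·σT_eq⁴, so T_eq⁴ = S(1−A)/(4σ).
T_eq = [3.42×10⁴ × 0.37 / (4 × 5.67×10⁻⁸)]^(1/4) = (5.58×10¹⁰)^(1/4) = 486 K.

T_eq ≈ 486 K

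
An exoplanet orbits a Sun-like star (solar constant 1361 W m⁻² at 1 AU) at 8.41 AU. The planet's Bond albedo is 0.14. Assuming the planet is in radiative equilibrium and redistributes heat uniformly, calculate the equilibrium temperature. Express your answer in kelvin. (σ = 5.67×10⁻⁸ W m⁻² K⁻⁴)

Flux at 8.41 AU: S = 1361/8.41² = 19.2 W m⁻².
Energy balance: absorbed = emitted ⇒ πR²·S(1−A) = 4πR²·σT_eq⁴, so T_eq⁴ = S(1−A)/(4σ).
T_eq = [19.2 × 0.86 / (4 × 5.67×10⁻⁸)]^(1/4) = (7.30×10⁷)^(1/4) = 92.4 K.

T_eq ≈ 92.4 K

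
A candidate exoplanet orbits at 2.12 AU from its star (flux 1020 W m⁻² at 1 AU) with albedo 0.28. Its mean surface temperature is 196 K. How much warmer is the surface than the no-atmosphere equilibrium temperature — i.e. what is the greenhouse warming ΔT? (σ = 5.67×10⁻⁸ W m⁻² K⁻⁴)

S = 1020/2.12² = 226.9 W m⁻².
T_eq = [S(1−A)/(4σ)]^(1/4) = [226.9×0.72/(4×5.67×10⁻⁸)]^(1/4) = 163.8 K.
ΔT = T_surf − T_eq = 196 − 163.8.

ΔT ≈ 32.2 K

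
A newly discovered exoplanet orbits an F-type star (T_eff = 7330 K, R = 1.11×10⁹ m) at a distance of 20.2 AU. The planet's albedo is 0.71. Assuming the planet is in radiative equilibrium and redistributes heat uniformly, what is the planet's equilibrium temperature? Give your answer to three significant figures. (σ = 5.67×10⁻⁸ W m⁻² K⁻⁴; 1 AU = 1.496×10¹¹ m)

T_eq ≈ 72.9 K

d = 20.2 AU = 3.02×10¹² m.
L = 4πR_⋆²σT_⋆⁴ = 4π(1.11×10⁹)² × 5.67×10⁻⁸ × (7330)⁴ = 2.53×10²⁷ W.
S = L/(4πd²) = 22.1 W m⁻².
Energy balance: absorbed = emitted ⇒ πR²·S(1−A) = 4πR²·σT_eq⁴, so T_eq⁴ = S(1−A)/(4σ).
T_eq = [22.1 × 0.29 / (4 × 5.67×10⁻⁸)]^(1/4) = (2.82×10⁷)^(1/4) = 72.9 K.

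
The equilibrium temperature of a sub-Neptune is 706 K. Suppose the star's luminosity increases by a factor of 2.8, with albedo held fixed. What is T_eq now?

T_eq ≈ 913 K

T_eq ∝ L^(1/4) · d^(−1/2).
T′ = 706 × 2.8^(1/4) = 913 K.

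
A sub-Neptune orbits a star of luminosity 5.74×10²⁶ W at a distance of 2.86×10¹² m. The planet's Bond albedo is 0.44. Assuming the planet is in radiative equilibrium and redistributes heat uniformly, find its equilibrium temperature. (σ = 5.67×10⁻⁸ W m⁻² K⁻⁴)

Flux: S = L/(4πd²) = 5.74×10²⁶/(4π×(2.86×10¹²)²) = 5.58 W m⁻².
Energy balance: absorbed = emitted ⇒ πR²·S(1−A) = 4πR²·σT_eq⁴, so T_eq⁴ = S(1−A)/(4σ).
T_eq = [5.58 × 0.56 / (4 × 5.67×10⁻⁸)]^(1/4) = (1.38×10⁷)^(1/4) = 60.9 K.

T_eq ≈ 60.9 K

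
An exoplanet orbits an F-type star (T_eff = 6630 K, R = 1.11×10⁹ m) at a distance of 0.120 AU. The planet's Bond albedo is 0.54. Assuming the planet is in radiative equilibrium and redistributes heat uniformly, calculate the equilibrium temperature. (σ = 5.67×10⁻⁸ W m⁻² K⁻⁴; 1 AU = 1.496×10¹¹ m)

d = 0.120 AU = 1.80×10¹⁰ m.
L = 4πR_⋆²σT_⋆⁴ = 4π(1.11×10⁹)² × 5.67×10⁻⁸ × (6630)⁴ = 1.70×10²⁷ W.
S = L/(4πd²) = 4.19×10⁵ W m⁻².
Energy balance: absorbed = emitted ⇒ πR²·S(1−A) = 4πR²·σT_eq⁴, so T_eq⁴ = S(1−A)/(4σ).
T_eq = [4.19×10⁵ × 0.46 / (4 × 5.67×10⁻⁸)]^(1/4) = (8.50×10¹¹)^(1/4) = 960 K.

T_eq ≈ 960 K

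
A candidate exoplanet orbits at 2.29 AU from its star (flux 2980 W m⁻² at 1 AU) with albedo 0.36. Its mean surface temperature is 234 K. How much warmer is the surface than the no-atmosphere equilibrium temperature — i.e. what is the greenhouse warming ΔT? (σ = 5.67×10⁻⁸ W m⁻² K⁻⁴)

ΔT ≈ 33.9 K

S = 2980/2.29² = 568.3 W m⁻².
T_eq = [S(1−A)/(4σ)]^(1/4) = [568.3×0.64/(4×5.67×10⁻⁸)]^(1/4) = 200.1 K.
ΔT = T_surf − T_eq = 234 − 200.1.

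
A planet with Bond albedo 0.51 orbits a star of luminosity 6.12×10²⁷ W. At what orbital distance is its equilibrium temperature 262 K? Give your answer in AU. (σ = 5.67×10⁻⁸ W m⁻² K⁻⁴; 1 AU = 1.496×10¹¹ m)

From T_eq⁴ = L(1−A)/(16πσd²): d = √[L(1−A)/(16πσT_eq⁴)].
d = √[6.12×10²⁷ × 0.49 / (16π × 5.67×10⁻⁸ × (262)⁴)] = 4.73×10¹¹ m = 3.16 AU.

d ≈ 3.16 AU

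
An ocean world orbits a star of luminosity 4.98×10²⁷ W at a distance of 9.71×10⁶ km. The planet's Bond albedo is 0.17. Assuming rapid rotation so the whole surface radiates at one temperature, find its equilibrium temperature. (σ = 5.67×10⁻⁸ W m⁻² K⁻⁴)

d = 9.71×10⁶ km = 9.71×10⁹ m.
Flux: S = L/(4πd²) = 4.98×10²⁷/(4π×(9.71×10⁹)²) = 4.20×10⁶ W m⁻².
Energy balance: absorbed = emitted ⇒ πR²·S(1−A) = 4πR²·σT_eq⁴, so T_eq⁴ = S(1−A)/(4σ).
T_eq = [4.20×10⁶ × 0.83 / (4 × 5.67×10⁻⁸)]^(1/4) = (1.54×10¹³)^(1/4) = 1980 K.

T_eq ≈ 1980 K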